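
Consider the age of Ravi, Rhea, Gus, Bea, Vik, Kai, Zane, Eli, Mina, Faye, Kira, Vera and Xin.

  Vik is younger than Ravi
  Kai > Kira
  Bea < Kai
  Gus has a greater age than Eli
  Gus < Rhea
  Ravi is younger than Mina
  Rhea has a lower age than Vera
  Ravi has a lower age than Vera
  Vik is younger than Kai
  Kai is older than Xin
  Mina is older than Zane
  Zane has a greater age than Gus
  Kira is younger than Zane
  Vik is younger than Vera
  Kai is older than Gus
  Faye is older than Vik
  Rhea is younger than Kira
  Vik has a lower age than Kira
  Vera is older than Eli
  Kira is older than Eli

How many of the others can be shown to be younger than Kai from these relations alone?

7

From Kai the given relations immediately reach Xin, Vik, Gus, Bea, Kira.
From those, Eli, Rhea — 7 in total.
No other element is forced below Kai by the given relations, so the count is 7.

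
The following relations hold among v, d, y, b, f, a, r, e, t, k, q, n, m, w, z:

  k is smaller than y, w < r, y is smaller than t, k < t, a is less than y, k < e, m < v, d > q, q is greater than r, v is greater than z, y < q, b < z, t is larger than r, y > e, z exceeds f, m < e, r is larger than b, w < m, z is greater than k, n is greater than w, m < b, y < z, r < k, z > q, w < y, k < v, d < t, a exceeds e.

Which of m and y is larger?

Link the given pairs in sequence: m < b; b < r; r < k; k < e; e < a; a < y.
Together: m < b < r < k < e < a < y.
So m < y; y is the larger of the two.

y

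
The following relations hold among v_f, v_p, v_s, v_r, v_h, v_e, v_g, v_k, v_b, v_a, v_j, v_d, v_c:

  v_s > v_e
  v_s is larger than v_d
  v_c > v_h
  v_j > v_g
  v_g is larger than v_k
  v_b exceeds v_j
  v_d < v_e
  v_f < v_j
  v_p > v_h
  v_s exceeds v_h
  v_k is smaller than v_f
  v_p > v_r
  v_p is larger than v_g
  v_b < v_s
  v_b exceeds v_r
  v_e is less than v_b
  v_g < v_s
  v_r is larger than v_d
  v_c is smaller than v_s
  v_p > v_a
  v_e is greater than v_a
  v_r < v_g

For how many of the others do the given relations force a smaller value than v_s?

From v_s the given relations immediately reach v_h, v_c, v_d, v_g, v_e, v_b.
From those, v_k, v_r, v_j, v_a — 10 in total.
From those, v_f — 11 in total.
No other element is forced below v_s by the given relations, so the count is 11.

11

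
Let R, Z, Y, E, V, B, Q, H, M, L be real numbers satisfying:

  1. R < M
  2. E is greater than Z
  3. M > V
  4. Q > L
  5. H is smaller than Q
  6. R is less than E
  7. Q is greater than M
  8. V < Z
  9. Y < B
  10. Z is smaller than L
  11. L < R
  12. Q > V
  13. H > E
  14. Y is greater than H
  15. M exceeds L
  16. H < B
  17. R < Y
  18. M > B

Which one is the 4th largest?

Y

Chaining the given pairs: V < Z < L < R < E < H < Y < B < M < Q.
Counting 4 from the largest end gives Y.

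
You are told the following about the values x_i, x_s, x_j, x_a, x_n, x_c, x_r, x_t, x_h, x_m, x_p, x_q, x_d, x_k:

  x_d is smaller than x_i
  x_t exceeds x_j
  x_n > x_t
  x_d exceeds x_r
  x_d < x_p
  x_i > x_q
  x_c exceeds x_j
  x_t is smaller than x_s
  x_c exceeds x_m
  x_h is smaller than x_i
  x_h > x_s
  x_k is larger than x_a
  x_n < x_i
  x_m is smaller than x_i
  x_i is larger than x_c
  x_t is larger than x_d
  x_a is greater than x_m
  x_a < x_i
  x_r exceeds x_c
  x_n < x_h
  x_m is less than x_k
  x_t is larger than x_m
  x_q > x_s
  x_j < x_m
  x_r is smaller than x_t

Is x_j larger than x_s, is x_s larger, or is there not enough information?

x_s

Following the relations from x_j: x_j < x_c < x_r < x_d < x_t < x_s.
So x_s is larger.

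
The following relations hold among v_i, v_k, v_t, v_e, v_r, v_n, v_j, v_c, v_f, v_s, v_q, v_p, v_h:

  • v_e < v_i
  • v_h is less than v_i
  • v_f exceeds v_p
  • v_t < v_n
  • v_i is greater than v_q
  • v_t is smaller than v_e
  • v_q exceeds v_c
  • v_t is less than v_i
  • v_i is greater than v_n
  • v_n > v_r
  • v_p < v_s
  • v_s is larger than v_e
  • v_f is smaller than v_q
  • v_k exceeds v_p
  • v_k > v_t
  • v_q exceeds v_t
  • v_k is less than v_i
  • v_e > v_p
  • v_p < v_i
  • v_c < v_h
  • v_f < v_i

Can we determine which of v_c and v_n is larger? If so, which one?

undetermined

Following every chain through v_c: above v_c we get v_h, v_q, v_i.
v_n is not reached, and no chain runs the other way from v_n to v_c.
So the given relations leave the order of v_c and v_n undetermined.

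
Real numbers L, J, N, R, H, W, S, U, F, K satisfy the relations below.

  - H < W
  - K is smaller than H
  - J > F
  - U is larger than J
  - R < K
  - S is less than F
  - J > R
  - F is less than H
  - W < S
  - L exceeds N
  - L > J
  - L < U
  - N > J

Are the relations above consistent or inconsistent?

Chaining the given relations yields H < W < S < F, so H < F. But one relation states F < H. These cannot both hold.

inconsistent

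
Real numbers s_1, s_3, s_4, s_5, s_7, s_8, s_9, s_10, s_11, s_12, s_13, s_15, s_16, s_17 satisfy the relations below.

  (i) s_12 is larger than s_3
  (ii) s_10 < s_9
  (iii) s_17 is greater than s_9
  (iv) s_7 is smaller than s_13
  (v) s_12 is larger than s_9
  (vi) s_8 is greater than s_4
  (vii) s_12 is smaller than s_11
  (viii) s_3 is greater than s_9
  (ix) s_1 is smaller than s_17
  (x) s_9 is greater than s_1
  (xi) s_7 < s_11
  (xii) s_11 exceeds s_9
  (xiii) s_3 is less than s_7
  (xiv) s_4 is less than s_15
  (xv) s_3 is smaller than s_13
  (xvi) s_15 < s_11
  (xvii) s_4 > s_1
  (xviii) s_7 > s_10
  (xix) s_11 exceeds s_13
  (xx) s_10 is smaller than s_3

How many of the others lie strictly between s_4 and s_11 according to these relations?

Chaining upward from s_4 reaches: s_8, s_15.
Chaining downward from s_11 reaches: s_1, s_10, s_9, s_3, s_15, s_7, s_13, s_12.
Strictly between s_4 and s_11 are those in both lists: s_15 — 1 element.

1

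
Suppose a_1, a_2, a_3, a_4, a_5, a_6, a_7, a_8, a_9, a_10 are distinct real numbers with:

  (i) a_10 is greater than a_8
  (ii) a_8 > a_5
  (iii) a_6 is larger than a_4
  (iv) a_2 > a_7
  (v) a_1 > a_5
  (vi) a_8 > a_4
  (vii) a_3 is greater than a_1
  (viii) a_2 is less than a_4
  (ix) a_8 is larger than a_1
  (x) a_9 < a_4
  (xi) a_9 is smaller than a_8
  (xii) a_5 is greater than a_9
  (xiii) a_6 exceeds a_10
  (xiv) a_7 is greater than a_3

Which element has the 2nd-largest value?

a_10

The consecutive relations fix a unique order: a_9 < a_5 < a_1 < a_3 < a_7 < a_2 < a_4 < a_8 < a_10 < a_6.
Counting 2 from the largest end gives a_10.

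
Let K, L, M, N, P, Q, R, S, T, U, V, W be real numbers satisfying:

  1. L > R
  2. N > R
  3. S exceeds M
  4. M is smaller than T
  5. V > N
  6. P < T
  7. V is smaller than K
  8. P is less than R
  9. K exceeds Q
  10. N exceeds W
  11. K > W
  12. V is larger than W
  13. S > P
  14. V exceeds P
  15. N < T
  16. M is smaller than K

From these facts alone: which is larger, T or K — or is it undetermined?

undetermined

Following every chain through T: below T we get M, P, R, W, N.
K is not reached, and no chain runs the other way from K to T.
So the given relations leave the order of T and K undetermined.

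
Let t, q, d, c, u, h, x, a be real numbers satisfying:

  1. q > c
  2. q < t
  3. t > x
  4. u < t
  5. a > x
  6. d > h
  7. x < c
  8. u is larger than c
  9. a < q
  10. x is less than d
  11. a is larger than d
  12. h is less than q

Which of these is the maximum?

t

Chaining downward from t: directly below it, x, q, u; then h, c, a; then d.
That covers every other element, and nothing is given above t, so t is the maximum.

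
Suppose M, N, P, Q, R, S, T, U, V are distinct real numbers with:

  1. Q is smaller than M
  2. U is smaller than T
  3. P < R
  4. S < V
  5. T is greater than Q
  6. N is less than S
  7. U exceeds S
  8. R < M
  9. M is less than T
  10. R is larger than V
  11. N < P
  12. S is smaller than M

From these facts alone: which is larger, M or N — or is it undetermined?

M

The relevant relations are N < S; S < V; V < R; R < M.
Chaining these gives N < S < V < R < M.
So M is larger.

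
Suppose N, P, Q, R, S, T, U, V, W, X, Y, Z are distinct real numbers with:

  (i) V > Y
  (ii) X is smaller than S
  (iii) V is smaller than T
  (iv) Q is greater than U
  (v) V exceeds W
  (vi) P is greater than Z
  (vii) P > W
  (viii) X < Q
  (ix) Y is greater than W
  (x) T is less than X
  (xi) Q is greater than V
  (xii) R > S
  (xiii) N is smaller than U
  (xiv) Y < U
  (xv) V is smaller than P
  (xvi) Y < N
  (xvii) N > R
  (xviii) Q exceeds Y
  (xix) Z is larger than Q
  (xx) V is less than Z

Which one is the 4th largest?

The consecutive relations fix a unique order: W < Y < V < T < X < S < R < N < U < Q < Z < P.
Counting 4 from the largest end gives U.

U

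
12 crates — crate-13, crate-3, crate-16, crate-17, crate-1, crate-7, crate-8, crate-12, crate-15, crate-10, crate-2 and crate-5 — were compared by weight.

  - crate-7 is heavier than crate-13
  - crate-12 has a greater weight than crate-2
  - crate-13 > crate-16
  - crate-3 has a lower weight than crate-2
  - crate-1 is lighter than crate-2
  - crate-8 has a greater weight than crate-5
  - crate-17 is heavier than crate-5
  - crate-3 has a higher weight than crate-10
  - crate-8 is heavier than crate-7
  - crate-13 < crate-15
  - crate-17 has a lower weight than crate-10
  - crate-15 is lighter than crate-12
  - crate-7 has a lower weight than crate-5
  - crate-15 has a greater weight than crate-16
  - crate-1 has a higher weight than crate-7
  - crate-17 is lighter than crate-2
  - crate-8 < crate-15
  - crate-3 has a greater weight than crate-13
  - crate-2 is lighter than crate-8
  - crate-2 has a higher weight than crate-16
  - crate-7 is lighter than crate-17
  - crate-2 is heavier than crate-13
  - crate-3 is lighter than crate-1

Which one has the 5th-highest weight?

The consecutive relations fix a unique order: crate-16 < crate-13 < crate-7 < crate-5 < crate-17 < crate-10 < crate-3 < crate-1 < crate-2 < crate-8 < crate-15 < crate-12.
The 5th largest is crate-1.

crate-1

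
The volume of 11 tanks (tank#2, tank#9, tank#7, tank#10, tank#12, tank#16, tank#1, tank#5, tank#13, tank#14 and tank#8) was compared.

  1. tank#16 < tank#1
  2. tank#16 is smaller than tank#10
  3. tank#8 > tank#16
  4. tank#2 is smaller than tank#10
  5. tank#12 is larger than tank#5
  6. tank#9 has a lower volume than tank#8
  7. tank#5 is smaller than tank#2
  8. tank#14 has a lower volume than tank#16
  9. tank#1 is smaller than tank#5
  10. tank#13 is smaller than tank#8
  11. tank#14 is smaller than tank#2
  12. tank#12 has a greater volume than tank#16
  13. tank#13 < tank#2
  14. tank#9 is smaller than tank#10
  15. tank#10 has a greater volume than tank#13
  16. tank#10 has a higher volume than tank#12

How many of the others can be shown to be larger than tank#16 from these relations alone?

6

Directly above tank#16: tank#1, tank#8, tank#12, tank#10.
One step further: tank#5 (5 so far).
One step further: tank#2 (6 so far).
No other element is forced above tank#16 by the given relations, so the count is 6.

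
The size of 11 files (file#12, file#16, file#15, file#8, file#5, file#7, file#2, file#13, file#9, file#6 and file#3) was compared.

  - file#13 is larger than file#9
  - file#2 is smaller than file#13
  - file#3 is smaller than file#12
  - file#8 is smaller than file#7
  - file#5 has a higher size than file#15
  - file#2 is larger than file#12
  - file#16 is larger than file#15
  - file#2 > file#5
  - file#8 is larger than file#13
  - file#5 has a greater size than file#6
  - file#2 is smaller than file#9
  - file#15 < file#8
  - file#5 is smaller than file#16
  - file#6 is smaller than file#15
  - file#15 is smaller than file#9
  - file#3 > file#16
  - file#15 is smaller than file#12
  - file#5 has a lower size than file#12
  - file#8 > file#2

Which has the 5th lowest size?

file#3

Piecing the relations together gives one ordering: file#6 < file#15 < file#5 < file#16 < file#3 < file#12 < file#2 < file#9 < file#13 < file#8 < file#7.
The 5th smallest is file#3.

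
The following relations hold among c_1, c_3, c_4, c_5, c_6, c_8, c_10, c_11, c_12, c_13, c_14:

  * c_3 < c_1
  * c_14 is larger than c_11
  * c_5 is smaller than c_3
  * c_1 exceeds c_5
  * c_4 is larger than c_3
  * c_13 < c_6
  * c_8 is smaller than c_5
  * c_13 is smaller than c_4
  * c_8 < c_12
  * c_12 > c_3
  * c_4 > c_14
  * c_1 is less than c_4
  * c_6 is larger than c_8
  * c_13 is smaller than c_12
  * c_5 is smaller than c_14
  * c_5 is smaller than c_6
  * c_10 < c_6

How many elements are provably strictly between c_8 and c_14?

The relations place c_8 below c_14. An element lies strictly between them when it is forced above c_8 and also forced below c_14.
Above c_8: {c_5, c_3, c_6, c_1, c_12, c_4}. Below c_14: {c_5, c_11}.
Intersection: {c_5} — 1.

1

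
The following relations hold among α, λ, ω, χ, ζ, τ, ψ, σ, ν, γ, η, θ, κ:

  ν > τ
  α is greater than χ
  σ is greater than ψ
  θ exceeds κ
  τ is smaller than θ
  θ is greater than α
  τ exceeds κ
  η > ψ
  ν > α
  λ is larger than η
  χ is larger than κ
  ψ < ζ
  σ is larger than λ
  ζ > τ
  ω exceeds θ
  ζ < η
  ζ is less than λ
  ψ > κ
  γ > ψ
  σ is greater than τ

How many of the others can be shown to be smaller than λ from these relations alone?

5

Directly below λ: ζ, η.
One step further: τ, ψ (4 so far).
One step further: κ (5 so far).
No other element is forced below λ by the given relations, so the count is 5.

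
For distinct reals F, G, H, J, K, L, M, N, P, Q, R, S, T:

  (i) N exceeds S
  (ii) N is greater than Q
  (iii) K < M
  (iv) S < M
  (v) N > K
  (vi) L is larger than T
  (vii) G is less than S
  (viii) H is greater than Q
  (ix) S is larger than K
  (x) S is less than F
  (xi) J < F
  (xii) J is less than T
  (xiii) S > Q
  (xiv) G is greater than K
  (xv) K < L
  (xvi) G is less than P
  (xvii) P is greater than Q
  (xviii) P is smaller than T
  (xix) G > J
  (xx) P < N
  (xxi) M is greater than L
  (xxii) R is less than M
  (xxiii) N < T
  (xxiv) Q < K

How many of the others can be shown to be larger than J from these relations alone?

From J the given relations immediately reach G, F, T.
From those, P, S, L — 6 in total.
From those, N, M — 8 in total.
No other element is forced above J by the given relations, so the count is 8.

8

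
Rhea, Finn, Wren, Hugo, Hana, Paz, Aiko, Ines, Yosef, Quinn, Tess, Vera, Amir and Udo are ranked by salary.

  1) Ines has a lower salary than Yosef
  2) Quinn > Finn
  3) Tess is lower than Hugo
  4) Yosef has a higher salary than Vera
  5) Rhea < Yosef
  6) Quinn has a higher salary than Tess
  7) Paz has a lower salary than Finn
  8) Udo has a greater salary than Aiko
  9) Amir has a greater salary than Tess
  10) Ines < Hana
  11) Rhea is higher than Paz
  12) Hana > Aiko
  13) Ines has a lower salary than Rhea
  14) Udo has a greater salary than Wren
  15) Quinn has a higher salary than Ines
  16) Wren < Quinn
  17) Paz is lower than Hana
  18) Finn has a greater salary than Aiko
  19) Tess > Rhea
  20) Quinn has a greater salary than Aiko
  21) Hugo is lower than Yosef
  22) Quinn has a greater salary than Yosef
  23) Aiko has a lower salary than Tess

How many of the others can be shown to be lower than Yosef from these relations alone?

7

From Yosef the given relations immediately reach Ines, Rhea, Vera, Hugo.
From those, Paz, Tess — 6 in total.
From those, Aiko — 7 in total.
No other element is forced below Yosef by the given relations, so the count is 7.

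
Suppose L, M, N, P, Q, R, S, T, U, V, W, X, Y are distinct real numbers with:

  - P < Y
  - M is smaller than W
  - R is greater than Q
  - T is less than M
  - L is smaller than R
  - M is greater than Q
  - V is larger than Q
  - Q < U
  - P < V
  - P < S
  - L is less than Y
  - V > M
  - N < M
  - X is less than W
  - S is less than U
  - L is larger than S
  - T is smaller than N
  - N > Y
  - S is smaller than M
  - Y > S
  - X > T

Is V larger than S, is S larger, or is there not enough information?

Link the given pairs in sequence: S < Y; Y < N; N < M; M < V.
Together: S < Y < N < M < V.
So V is larger.

V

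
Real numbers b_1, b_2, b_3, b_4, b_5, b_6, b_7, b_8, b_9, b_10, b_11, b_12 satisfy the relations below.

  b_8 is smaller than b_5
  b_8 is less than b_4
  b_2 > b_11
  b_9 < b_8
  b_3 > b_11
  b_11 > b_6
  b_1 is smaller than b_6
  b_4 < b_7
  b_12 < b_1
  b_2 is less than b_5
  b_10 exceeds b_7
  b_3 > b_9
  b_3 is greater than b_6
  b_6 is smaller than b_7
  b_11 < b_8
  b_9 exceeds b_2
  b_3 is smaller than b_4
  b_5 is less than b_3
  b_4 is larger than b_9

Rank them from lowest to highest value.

The consecutive links are each given: b_12 < b_1; b_1 < b_6; b_6 < b_11; b_11 < b_2; b_2 < b_9; b_9 < b_8; b_8 < b_5; b_5 < b_3; b_3 < b_4; b_4 < b_7; b_7 < b_10.

b_12 < b_1 < b_6 < b_11 < b_2 < b_9 < b_8 < b_5 < b_3 < b_4 < b_7 < b_10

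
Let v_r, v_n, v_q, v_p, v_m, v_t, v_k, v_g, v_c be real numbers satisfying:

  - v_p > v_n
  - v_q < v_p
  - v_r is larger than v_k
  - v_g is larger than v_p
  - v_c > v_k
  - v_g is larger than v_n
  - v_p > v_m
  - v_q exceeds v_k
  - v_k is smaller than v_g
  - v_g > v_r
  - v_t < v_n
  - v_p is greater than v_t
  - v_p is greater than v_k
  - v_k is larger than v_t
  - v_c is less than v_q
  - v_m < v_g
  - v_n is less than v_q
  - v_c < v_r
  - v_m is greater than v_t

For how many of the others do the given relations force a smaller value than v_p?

The elements the relations force below v_p are v_t, v_k, v_m, v_n, v_c, v_q — no chain reaches any other.
That is 6.

6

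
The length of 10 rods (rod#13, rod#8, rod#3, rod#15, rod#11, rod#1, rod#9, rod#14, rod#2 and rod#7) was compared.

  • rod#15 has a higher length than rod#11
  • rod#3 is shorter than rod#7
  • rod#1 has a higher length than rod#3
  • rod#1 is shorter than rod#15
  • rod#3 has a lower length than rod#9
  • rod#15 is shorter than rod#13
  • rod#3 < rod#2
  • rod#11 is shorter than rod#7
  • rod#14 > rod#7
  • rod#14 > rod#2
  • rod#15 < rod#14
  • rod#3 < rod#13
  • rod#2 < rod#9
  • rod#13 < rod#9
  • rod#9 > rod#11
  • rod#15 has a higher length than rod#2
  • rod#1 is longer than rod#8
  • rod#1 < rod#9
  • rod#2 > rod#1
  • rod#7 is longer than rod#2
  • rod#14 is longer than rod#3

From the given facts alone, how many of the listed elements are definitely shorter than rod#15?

5

The elements the relations force below rod#15 are rod#11, rod#8, rod#3, rod#1, rod#2 — no chain reaches any other.
That is 5.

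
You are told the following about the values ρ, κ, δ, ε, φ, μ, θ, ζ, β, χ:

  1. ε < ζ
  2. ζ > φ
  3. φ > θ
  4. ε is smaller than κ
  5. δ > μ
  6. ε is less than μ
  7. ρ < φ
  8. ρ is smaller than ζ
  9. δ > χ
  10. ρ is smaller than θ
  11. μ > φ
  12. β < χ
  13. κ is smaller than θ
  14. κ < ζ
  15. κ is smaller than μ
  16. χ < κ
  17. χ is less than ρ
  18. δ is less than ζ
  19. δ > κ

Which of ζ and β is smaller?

β < χ and χ < ρ give β < ρ.
Then ρ < θ extends the chain to θ.
With θ < φ: β < χ < ρ < θ < φ.
With φ < μ: β < χ < ρ < θ < φ < μ.
Then μ < δ extends the chain to δ.
Then δ < ζ extends the chain to ζ.
So β < ζ; β is the smaller of the two.

β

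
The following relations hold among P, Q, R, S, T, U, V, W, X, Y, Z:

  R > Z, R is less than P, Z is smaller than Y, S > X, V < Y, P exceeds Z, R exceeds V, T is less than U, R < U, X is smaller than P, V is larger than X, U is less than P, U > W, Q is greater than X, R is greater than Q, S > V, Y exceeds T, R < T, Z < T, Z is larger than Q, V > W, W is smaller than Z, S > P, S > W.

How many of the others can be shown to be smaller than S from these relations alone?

9

The elements the relations force below S are X, W, Q, Z, V, R, T, U, P — no chain reaches any other.
That is 9.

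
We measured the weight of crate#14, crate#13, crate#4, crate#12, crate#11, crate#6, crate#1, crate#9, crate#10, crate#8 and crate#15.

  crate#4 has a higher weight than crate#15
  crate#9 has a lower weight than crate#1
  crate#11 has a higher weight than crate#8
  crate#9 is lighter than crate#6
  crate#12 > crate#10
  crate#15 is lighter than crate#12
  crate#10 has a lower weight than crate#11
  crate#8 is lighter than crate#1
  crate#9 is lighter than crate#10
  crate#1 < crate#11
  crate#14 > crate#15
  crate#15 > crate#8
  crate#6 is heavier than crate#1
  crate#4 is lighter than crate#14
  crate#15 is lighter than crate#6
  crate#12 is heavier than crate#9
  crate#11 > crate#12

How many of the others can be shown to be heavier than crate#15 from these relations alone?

5

Directly above crate#15: crate#4, crate#12, crate#6, crate#14.
One step further: crate#11 (5 so far).
Nothing else is reachable above crate#15; 5 in all.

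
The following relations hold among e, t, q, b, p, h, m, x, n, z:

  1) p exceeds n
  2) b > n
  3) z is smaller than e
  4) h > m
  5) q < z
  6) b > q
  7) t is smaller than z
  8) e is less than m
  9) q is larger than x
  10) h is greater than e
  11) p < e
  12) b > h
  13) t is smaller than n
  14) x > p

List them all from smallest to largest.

Each adjacent pair is fixed by a given relation: t < n; n < p; p < x; x < q; q < z; z < e; e < m; m < h; h < b. Chaining them end to end gives the full order.

t < n < p < x < q < z < e < m < h < b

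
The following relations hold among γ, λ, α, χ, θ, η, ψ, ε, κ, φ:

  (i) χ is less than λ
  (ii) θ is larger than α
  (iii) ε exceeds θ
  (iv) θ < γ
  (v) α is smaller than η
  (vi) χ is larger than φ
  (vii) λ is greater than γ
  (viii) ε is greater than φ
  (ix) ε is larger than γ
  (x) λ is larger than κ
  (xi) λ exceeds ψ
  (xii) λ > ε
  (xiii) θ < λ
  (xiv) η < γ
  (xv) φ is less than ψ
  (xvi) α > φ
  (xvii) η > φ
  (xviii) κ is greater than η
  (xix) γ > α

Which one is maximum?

Chaining downward from λ: directly below it, ψ, κ, θ, χ, γ, ε; then φ, α, η.
That covers every other element, and nothing is given above λ, so λ is the maximum.

λ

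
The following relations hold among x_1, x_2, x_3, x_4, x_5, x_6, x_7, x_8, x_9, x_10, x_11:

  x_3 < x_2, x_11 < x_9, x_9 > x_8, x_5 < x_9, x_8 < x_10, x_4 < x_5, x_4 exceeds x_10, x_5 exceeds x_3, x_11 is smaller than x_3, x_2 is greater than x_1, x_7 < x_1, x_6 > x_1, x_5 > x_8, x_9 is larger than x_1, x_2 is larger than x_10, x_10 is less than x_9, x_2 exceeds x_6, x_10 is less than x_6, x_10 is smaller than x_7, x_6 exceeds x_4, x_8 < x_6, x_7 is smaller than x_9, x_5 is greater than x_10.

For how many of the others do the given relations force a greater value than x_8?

From x_8 the given relations immediately reach x_10, x_5, x_6, x_9.
From those, x_4, x_7, x_2 — 7 in total.
From those, x_1 — 8 in total.
Nothing else is reachable above x_8; 8 in all.

8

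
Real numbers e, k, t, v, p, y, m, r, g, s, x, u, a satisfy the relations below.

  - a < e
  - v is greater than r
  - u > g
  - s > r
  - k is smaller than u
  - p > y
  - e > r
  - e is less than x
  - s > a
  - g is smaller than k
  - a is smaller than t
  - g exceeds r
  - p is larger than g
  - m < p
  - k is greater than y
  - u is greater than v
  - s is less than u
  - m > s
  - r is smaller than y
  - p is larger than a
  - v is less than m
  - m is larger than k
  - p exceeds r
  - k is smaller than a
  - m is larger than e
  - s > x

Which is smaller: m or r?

The relevant relations are r < y; y < k; k < a; a < e; e < x; x < s; s < m.
Chaining these gives r < y < k < a < e < x < s < m.
So r < m; r is the smaller of the two.

r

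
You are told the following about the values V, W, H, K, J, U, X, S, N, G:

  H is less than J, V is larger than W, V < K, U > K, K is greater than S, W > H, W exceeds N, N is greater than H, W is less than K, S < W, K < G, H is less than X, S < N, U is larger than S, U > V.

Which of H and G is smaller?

H

H < N < W < V < K < G, by transitivity through N, W, V, K.
So H < G; H is the smaller of the two.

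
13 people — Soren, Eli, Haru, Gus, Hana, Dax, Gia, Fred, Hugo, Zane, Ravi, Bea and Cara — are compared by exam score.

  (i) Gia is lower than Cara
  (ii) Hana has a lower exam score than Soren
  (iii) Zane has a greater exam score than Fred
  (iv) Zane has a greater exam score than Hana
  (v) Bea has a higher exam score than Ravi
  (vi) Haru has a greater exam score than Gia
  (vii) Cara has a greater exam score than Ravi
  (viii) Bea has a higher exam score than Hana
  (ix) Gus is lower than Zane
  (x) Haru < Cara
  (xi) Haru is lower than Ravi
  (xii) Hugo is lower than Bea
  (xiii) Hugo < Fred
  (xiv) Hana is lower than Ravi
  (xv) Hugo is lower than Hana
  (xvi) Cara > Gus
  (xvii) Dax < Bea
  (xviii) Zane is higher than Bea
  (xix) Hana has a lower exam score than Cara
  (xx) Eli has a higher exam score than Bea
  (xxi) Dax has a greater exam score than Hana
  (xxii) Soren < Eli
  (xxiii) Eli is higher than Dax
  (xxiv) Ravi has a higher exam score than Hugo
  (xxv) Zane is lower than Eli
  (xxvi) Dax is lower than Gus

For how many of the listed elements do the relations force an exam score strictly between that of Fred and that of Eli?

The relations place Fred below Eli. An element lies strictly between them when it is forced above Fred and also forced below Eli.
Above Fred: {Zane}. Below Eli: {Hugo, Hana, Gia, Dax, Gus, Soren, Haru, Ravi, Bea, Zane}.
Intersection: {Zane} — 1.

1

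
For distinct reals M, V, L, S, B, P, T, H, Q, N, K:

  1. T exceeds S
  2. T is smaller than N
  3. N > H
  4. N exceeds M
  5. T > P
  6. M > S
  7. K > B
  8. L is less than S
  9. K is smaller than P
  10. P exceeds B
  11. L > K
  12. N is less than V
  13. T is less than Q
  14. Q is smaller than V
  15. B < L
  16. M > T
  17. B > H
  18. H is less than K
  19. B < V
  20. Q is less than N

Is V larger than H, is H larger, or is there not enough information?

H < B and B < K give H < K.
With K < L: H < B < K < L.
With L < S: H < B < K < L < S.
With S < T: H < B < K < L < S < T.
Then T < M extends the chain to M.
Then M < N extends the chain to N.
With N < V: H < B < K < L < S < T < M < N < V.
So V is larger.

V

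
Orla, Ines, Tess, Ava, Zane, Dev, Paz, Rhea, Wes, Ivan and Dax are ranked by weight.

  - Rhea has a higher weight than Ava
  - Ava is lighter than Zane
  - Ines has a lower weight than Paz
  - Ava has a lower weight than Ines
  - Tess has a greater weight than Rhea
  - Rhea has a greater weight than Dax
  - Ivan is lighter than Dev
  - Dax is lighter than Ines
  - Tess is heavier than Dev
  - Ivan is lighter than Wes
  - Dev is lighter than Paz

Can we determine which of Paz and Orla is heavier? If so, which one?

undetermined

Following every chain through Orla: nothing is chained to Orla.
Paz is not reached, and no chain runs the other way from Paz to Orla.
So the given relations leave the order of Orla and Paz undetermined.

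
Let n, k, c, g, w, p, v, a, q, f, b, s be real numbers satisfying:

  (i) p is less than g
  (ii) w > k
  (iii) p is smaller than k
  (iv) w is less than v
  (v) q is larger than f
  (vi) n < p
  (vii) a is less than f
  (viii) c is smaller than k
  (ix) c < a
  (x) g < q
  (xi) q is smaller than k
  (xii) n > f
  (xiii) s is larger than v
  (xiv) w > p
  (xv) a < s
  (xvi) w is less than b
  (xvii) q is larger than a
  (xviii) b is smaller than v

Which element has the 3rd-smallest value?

f

The consecutive relations fix a unique order: c < a < f < n < p < g < q < k < w < b < v < s.
The 3rd smallest is f.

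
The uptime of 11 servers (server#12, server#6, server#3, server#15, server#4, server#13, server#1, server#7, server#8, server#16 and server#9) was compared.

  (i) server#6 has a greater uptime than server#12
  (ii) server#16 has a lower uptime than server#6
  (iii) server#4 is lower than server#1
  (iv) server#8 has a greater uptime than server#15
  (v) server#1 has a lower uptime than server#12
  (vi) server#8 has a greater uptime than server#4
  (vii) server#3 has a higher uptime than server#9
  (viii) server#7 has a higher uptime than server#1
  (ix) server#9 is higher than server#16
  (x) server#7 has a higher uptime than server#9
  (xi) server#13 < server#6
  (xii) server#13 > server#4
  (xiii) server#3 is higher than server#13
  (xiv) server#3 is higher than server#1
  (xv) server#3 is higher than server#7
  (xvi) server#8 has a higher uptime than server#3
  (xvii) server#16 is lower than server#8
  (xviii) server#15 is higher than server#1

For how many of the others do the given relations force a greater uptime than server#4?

8

Directly above server#4: server#1, server#13, server#8.
One step further: server#12, server#7, server#3, server#6, server#15 (8 so far).
Nothing else is reachable above server#4; 8 in all.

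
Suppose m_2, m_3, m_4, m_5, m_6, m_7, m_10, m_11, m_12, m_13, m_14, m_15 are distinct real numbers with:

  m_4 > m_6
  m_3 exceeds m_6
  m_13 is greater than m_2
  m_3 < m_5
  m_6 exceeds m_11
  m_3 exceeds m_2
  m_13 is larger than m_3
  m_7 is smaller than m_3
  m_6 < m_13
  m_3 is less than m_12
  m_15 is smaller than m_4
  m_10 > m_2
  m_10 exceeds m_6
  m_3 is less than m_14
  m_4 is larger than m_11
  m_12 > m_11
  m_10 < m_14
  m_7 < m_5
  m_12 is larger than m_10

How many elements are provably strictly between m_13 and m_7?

The relations place m_7 below m_13. An element lies strictly between them when it is forced above m_7 and also forced below m_13.
Above m_7: {m_3, m_5, m_14, m_12}. Below m_13: {m_11, m_2, m_6, m_3}.
Intersection: {m_3} — 1.

1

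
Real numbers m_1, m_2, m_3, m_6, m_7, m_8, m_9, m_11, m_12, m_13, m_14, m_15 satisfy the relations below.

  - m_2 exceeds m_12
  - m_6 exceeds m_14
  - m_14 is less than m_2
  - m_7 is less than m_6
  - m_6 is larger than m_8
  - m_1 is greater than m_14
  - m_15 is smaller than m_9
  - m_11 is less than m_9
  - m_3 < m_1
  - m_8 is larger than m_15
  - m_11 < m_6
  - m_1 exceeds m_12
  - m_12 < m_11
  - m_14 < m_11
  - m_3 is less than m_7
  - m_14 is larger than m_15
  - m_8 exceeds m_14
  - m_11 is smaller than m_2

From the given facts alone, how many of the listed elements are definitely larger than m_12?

Directly above m_12: m_11, m_1, m_2.
One step further: m_9, m_6 (5 so far).
No other element is forced above m_12 by the given relations, so the count is 5.

5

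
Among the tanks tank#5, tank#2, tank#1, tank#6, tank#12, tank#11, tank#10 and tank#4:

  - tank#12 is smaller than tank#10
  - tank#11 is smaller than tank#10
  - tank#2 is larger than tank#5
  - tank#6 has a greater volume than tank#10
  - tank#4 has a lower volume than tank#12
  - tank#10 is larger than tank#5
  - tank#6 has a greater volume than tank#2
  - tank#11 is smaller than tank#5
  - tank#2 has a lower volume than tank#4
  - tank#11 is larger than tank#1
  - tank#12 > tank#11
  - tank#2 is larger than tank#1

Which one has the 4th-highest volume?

tank#4

The consecutive relations fix a unique order: tank#1 < tank#11 < tank#5 < tank#2 < tank#4 < tank#12 < tank#10 < tank#6.
The 4th largest is tank#4.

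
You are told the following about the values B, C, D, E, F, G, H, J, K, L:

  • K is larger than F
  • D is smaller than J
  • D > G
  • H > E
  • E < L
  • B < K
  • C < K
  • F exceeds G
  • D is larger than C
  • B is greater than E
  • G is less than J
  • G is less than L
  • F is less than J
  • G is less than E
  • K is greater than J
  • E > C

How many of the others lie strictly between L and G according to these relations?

1

The relations place G below L. An element lies strictly between them when it is forced above G and also forced below L.
Above G: {E, B, H, F, D, J, K}. Below L: {C, E}.
Intersection: {E} — 1.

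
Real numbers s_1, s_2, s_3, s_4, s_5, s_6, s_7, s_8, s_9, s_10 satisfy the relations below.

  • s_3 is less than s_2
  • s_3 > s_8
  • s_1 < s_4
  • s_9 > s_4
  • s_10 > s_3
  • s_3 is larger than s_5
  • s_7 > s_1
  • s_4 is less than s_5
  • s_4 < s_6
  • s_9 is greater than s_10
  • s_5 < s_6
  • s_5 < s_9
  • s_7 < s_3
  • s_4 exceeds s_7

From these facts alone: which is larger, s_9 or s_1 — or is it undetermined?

s_9

Chaining the given relations: s_1 < s_7 < s_4 < s_5 < s_3 < s_10 < s_9.
So s_9 is larger.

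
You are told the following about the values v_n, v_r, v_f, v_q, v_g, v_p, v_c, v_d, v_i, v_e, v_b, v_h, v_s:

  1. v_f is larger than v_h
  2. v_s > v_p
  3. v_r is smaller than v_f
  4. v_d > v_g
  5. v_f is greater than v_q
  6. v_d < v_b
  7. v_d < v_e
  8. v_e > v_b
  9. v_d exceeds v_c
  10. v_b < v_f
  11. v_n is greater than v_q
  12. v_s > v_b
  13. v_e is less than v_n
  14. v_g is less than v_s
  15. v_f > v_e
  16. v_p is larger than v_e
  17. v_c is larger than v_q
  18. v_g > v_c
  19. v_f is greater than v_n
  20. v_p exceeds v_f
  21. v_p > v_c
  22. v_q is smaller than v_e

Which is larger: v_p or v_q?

Chaining the given relations: v_q < v_c < v_g < v_d < v_e < v_n < v_f < v_p.
So v_q < v_p; v_p is the larger of the two.

v_p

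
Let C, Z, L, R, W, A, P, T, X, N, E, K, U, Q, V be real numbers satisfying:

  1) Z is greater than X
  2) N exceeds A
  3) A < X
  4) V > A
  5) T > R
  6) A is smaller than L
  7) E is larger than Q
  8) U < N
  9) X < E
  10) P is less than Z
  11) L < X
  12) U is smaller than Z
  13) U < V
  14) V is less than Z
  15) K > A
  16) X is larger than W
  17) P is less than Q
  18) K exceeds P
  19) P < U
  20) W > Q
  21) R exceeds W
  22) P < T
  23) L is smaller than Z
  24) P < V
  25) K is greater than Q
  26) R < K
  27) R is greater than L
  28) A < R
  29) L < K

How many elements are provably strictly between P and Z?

5

The relations place P below Z. An element lies strictly between them when it is forced above P and also forced below Z.
Above P: {Q, U, W, R, T, K, X, V, N, E}. Below Z: {A, Q, L, U, W, X, V}.
Intersection: {Q, U, W, X, V} — 5.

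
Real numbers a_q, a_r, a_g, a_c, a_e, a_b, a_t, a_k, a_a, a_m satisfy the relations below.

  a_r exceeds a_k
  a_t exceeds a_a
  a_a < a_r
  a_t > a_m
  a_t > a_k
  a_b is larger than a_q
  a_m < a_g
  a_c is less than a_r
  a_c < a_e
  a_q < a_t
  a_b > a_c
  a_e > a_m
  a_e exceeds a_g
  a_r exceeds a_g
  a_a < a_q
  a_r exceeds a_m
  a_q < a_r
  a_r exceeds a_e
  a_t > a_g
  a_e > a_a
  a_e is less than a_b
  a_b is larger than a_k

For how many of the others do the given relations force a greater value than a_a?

5

The elements the relations force above a_a are a_e, a_q, a_r, a_t, a_b — no chain reaches any other.
That is 5.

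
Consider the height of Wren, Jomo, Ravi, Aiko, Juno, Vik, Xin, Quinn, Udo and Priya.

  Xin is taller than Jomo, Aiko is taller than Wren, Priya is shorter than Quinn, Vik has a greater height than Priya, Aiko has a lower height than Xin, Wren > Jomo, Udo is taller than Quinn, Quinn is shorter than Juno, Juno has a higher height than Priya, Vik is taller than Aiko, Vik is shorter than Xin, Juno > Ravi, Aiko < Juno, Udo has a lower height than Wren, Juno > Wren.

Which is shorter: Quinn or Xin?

Chaining the given relations: Quinn < Udo < Wren < Aiko < Vik < Xin.
So Quinn < Xin; Quinn is the shorter of the two.

Quinn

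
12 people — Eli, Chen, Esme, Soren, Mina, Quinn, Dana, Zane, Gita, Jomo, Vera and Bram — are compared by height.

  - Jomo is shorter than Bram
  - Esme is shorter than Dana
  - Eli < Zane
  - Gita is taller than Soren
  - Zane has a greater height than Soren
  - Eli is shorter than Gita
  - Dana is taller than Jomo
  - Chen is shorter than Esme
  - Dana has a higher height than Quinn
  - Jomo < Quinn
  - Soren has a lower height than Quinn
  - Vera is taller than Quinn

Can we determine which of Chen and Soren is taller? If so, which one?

Following every chain through Chen: above Chen we get Esme, Dana.
Soren is not reached, and no chain runs the other way from Soren to Chen.
So the given relations leave the order of Chen and Soren undetermined.

undetermined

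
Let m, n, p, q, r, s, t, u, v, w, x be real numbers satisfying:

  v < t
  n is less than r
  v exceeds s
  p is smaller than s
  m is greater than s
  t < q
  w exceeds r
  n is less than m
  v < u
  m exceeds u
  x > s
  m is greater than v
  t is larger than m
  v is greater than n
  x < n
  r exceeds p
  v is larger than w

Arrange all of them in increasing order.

p < s < x < n < r < w < v < u < m < t < q

Nothing is placed below p, so it is least; from there p < s; s < x; x < n; n < r; r < w; w < v; v < u; u < m; m < t; t < q, each given directly.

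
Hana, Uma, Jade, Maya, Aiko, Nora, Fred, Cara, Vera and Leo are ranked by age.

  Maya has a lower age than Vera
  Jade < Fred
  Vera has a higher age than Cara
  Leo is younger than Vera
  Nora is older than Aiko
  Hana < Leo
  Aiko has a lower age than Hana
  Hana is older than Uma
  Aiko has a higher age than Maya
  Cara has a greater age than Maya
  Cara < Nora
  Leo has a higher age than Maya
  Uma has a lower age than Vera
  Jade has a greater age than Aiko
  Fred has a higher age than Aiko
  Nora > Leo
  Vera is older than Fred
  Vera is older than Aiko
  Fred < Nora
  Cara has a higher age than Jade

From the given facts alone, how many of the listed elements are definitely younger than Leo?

Directly below Leo: Maya, Hana.
One step further: Uma, Aiko (4 so far).
Nothing else is reachable below Leo; 4 in all.

4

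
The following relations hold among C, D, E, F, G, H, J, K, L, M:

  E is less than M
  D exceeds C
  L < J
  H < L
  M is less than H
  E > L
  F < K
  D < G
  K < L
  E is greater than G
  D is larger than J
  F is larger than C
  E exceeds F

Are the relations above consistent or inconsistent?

We have H < L stated directly, yet also L < J < D < G < E < M < H by chaining the others — so L < H. Contradiction.

inconsistent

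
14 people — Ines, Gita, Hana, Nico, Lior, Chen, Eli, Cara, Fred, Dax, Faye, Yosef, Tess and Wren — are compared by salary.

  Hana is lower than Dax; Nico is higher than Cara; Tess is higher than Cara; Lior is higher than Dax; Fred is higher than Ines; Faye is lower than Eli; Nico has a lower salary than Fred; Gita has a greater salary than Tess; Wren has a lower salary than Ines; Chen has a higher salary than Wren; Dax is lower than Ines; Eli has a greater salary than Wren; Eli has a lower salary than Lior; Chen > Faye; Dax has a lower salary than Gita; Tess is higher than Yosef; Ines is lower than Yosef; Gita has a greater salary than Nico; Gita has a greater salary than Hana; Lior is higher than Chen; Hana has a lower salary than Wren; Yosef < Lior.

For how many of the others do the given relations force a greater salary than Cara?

4

The elements the relations force above Cara are Nico, Tess, Fred, Gita — no chain reaches any other.
That is 4.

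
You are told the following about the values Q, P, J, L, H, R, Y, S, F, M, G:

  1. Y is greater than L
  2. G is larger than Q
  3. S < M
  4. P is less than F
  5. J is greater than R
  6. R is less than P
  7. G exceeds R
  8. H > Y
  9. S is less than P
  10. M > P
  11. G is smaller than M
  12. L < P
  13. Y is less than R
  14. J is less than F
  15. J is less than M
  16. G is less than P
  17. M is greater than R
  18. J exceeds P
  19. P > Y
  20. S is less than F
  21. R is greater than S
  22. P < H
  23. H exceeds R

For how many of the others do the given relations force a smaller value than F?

The elements the relations force below F are Q, S, L, Y, R, G, P, J — no chain reaches any other.
That is 8.

8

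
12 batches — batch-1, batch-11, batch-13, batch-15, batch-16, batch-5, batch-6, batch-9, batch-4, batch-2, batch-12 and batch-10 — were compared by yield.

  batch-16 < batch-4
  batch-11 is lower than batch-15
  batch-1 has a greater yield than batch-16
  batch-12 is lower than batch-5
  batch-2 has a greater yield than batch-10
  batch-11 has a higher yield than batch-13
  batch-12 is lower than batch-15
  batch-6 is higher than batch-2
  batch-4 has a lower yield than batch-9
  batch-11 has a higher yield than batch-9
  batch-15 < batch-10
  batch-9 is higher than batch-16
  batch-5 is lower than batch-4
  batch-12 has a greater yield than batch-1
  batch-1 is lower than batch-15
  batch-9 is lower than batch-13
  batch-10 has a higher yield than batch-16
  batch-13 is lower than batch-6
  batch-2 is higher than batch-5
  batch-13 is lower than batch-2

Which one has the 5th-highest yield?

batch-11

Piecing the relations together gives one ordering: batch-16 < batch-1 < batch-12 < batch-5 < batch-4 < batch-9 < batch-13 < batch-11 < batch-15 < batch-10 < batch-2 < batch-6.
The 5th largest is batch-11.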